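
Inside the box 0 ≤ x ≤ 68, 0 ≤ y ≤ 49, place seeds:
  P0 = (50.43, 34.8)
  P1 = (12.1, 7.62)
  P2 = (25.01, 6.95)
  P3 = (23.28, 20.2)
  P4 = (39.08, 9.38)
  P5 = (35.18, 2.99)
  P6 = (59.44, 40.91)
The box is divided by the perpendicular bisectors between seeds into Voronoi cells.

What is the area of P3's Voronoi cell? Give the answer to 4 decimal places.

Area of P3's cell: 1007.6316

1. box [0,68]×[0,49]: [(0, 0) (68, 0) (68, 49) (0, 49)]
2. ⊥bis P3·P0 via (36.855,27.5): [(0, 0) (51.6432, 0) (25.2933, 49) (0, 49)]  |A|=1884.9447
3. ⊥bis P3·P1 via (17.69,13.91): [(0, 29.6313) (33.3419, 0) (51.6432, 0) (25.2933, 49) (0, 49)]  |A|=1390.9631
4. ⊥bis P3·P2 via (24.145,13.575): [(0, 29.6313) (18.8455, 12.8831) (43.0181, 16.0392) (25.2933, 49) (0, 49)]  |A|=1065.6092
5. ⊥bis P3·P4 via (31.18,14.79): [(0, 29.6313) (18.8455, 12.8831) (30.957, 14.4644) (38.1873, 25.0225) (25.2933, 49) (0, 49)]  |A|=1007.6316
6. ⊥bis P3·P5 via (29.23,11.595): [(0, 29.6313) (18.8455, 12.8831) (30.957, 14.4644) (38.1873, 25.0225) (25.2933, 49) (0, 49)]  |A|=1007.6316
7. ⊥bis P3·P6 via (41.36,30.555): [(0, 29.6313) (18.8455, 12.8831) (30.957, 14.4644) (38.1873, 25.0225) (25.2933, 49) (0, 49)]  |A|=1007.6316
8. canonical 6-gon: [(0, 29.6313) (18.8455, 12.8831) (30.957, 14.4644) (38.1873, 25.0225) (25.2933, 49) (0, 49)]
9. shoelace: 1007.6316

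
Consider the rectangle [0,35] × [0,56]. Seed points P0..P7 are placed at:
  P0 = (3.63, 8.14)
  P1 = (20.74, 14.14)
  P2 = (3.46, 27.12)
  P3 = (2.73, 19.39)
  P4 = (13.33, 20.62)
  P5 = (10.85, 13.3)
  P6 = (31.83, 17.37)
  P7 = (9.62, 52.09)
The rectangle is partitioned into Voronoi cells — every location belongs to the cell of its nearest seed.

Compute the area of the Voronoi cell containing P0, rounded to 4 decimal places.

Area of P0's cell: 137.1401

1. box [0,35]×[0,56]: [(0, 0) (35, 0) (35, 56) (0, 56)]
2. ⊥bis P0·P1 via (12.185,11.14): [(0, 45.8876) (0, 0) (16.0915, 0)]  |A|=369.1995
3. ⊥bis P0·P2 via (3.545,17.63): [(9.8892, 17.6868) (0, 17.5982) (0, 0) (16.0915, 0)]  |A|=229.32
4. ⊥bis P0·P3 via (3.18,13.765): [(11.0439, 14.3941) (0, 13.5106) (0, 0) (16.0915, 0)]  |A|=190.416
5. ⊥bis P0·P4 via (8.48,14.38): [(12.0113, 11.6353) (8.7028, 14.2068) (0, 13.5106) (0, 0) (16.0915, 0)]  |A|=187.0961
6. ⊥bis P0·P5 via (7.24,10.72): [(4.9619, 13.9076) (0, 13.5106) (0, 0) (14.9014, 0)]  |A|=137.1401
7. ⊥bis P0·P6 via (17.73,12.755): [(4.9619, 13.9076) (0, 13.5106) (0, 0) (14.9014, 0)]  |A|=137.1401
8. ⊥bis P0·P7 via (6.625,30.115): [(4.9619, 13.9076) (0, 13.5106) (0, 0) (14.9014, 0)]  |A|=137.1401
9. canonical 4-gon: [(4.9619, 13.9076) (0, 13.5106) (0, 0) (14.9014, 0)]
10. shoelace: 137.1401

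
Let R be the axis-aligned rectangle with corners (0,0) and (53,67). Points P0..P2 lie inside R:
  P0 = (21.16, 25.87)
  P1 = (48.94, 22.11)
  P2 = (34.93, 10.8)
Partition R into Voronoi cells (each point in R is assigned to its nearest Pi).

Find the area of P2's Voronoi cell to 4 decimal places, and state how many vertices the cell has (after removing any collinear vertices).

1. box [0,53]×[0,67]: [(0, 0) (53, 0) (53, 67) (0, 67)]
2. ⊥bis P2·P0 via (28.045,18.335): [(7.979, 0) (53, 0) (53, 41.1373)]  |A|=926.0202
3. ⊥bis P2·P1 via (41.935,16.455): [(35.1652, 24.841) (7.979, 0) (53, 0) (53, 2.7485)]  |A|=583.6915
4. canonical 4-gon: [(35.1652, 24.841) (7.979, 0) (53, 0) (53, 2.7485)]
5. shoelace: 583.6915

Area of P2's cell: 583.6915 (4 vertices)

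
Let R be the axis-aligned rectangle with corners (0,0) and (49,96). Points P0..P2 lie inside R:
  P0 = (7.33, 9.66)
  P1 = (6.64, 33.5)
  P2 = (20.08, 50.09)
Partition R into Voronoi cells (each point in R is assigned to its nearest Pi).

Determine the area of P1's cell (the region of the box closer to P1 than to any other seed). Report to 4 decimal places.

1. box [0,49]×[0,96]: [(0, 0) (49, 0) (49, 96) (0, 96)]
2. ⊥bis P1·P0 via (6.985,21.58): [(0, 21.3778) (49, 22.796) (49, 96) (0, 96)]  |A|=3621.7401
3. ⊥bis P1·P2 via (13.36,41.795): [(0, 52.6183) (0, 21.3778) (37.2323, 22.4554)]  |A|=581.5765
4. canonical 3-gon: [(0, 52.6183) (0, 21.3778) (37.2323, 22.4554)]
5. shoelace: 581.5765

Area of P1's cell: 581.5765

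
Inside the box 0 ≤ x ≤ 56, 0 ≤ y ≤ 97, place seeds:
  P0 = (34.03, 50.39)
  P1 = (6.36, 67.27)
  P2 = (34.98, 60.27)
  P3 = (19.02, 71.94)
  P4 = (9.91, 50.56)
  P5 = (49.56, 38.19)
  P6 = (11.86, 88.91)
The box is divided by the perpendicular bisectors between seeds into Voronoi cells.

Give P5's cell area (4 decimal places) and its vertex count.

1. box [0,56]×[0,97]: [(0, 0) (56, 0) (56, 97) (0, 97)]
2. ⊥bis P5·P0 via (41.795,44.29): [(7.0018, 0) (56, 0) (56, 62.3723)]  |A|=1528.0636
3. ⊥bis P5·P1 via (27.96,52.73): [(7.0018, 0) (56, 0) (56, 62.3723)]  |A|=1528.0636
4. ⊥bis P5·P2 via (42.27,49.23): [(49.3467, 53.9029) (7.0018, 0) (56, 0) (56, 58.2963)]  |A|=1514.5042
5. ⊥bis P5·P3 via (34.29,55.065): [(49.3467, 53.9029) (7.0018, 0) (56, 0) (56, 58.2963)]  |A|=1514.5042
6. ⊥bis P5·P4 via (29.735,44.375): [(49.3467, 53.9029) (21.7465, 18.7693) (15.8909, 0) (56, 0) (56, 58.2963)]  |A|=1431.0834
7. ⊥bis P5·P6 via (30.71,63.55): [(49.3467, 53.9029) (21.7465, 18.7693) (15.8909, 0) (56, 0) (56, 58.2963)]  |A|=1431.0834
8. canonical 5-gon: [(49.3467, 53.9029) (21.7465, 18.7693) (15.8909, 0) (56, 0) (56, 58.2963)]
9. shoelace: 1431.0834

Area of P5's cell: 1431.0834 (5 vertices)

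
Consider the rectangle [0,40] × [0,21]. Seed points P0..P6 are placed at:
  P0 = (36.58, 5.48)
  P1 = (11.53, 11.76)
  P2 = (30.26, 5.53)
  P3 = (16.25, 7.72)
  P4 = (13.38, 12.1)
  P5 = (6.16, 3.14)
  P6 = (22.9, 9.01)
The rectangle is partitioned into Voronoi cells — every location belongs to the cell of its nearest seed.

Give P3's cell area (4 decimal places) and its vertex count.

Area of P3's cell: 83.6637 (5 vertices)

1. box [0,40]×[0,21]: [(0, 0) (40, 0) (40, 21) (0, 21)]
2. ⊥bis P3·P0 via (26.415,6.6): [(0, 0) (25.6878, 0) (28.0016, 21) (0, 21)]  |A|=563.7389
3. ⊥bis P3·P1 via (13.89,9.74): [(5.5532, 0) (25.6878, 0) (28.0016, 21) (23.5278, 21)]  |A|=258.3882
4. ⊥bis P3·P2 via (23.255,6.625): [(5.5532, 0) (22.2194, 0) (25.5021, 21) (23.5278, 21)]  |A|=195.7246
5. ⊥bis P3·P4 via (14.815,9.91): [(13.04, 8.7469) (5.5532, 0) (22.2194, 0) (24.7902, 16.4463)]  |A|=159.6159
6. ⊥bis P3·P5 via (11.205,5.43): [(13.04, 8.7469) (10.8571, 6.1966) (13.6698, 0) (22.2194, 0) (24.7902, 16.4463)]  |A|=134.4686
7. ⊥bis P3·P6 via (19.575,8.365): [(18.7723, 12.503) (13.04, 8.7469) (10.8571, 6.1966) (13.6698, 0) (21.1977, 0)]  |A|=83.6637
8. canonical 5-gon: [(18.7723, 12.503) (13.04, 8.7469) (10.8571, 6.1966) (13.6698, 0) (21.1977, 0)]
9. shoelace: 83.6637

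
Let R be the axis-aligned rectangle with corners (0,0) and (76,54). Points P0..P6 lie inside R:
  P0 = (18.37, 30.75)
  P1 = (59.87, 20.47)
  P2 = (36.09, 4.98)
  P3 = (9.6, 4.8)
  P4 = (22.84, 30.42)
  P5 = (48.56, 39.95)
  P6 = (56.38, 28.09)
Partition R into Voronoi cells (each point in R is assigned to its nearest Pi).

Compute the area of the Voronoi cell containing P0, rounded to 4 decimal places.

Area of P0's cell: 732.8561

1. box [0,76]×[0,54]: [(0, 0) (76, 0) (76, 54) (0, 54)]
2. ⊥bis P0·P1 via (39.12,25.61): [(0, 0) (32.7761, 0) (46.1525, 54) (0, 54)]  |A|=2131.0732
3. ⊥bis P0·P2 via (27.23,17.865): [(0, 0) (1.2491, 0) (39.2486, 26.1293) (46.1525, 54) (0, 54)]  |A|=1719.1846
4. ⊥bis P0·P3 via (13.985,17.775): [(0, 22.5013) (22.7776, 14.8035) (39.2486, 26.1293) (46.1525, 54) (0, 54)]  |A|=1453.6752
5. ⊥bis P0·P4 via (20.605,30.585): [(0, 22.5013) (19.5212, 15.904) (22.3336, 54) (0, 54)]  |A|=732.8561
6. ⊥bis P0·P5 via (33.465,35.35): [(0, 22.5013) (19.5212, 15.904) (22.3336, 54) (0, 54)]  |A|=732.8561
7. ⊥bis P0·P6 via (37.375,29.42): [(0, 22.5013) (19.5212, 15.904) (22.3336, 54) (0, 54)]  |A|=732.8561
8. canonical 4-gon: [(0, 22.5013) (19.5212, 15.904) (22.3336, 54) (0, 54)]
9. shoelace: 732.8561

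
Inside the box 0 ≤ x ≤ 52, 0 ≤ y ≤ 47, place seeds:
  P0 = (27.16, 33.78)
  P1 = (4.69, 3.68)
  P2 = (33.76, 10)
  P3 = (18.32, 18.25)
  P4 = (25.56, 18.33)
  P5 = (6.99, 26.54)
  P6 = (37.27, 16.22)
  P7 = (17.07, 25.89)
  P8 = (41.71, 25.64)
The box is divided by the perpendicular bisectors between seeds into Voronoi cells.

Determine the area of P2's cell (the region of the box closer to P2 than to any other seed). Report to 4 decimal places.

Area of P2's cell: 312.0969

1. box [0,52]×[0,47]: [(0, 0) (52, 0) (52, 47) (0, 47)]
2. ⊥bis P2·P0 via (30.46,21.89): [(0, 13.436) (0, 0) (52, 0) (52, 27.8683)]  |A|=1073.912
3. ⊥bis P2·P1 via (19.225,6.84): [(16.7786, 18.0928) (20.7121, 0) (52, 0) (52, 27.8683)]  |A|=773.8239
4. ⊥bis P2·P3 via (26.04,14.125): [(30.1419, 21.8017) (20.0702, 2.9524) (20.7121, 0) (52, 0) (52, 27.8683)]  |A|=666.557
5. ⊥bis P2·P4 via (29.66,14.165): [(40.2747, 24.614) (22.0682, 6.6916) (20.0702, 2.9524) (20.7121, 0) (52, 0) (52, 27.8683)]  |A|=601.3563
6. ⊥bis P2·P5 via (20.375,18.27): [(40.2747, 24.614) (22.0682, 6.6916) (20.0702, 2.9524) (20.7121, 0) (52, 0) (52, 27.8683)]  |A|=601.3563
7. ⊥bis P2·P6 via (35.515,13.11): [(31.1122, 15.5945) (22.0682, 6.6916) (20.0702, 2.9524) (20.7121, 0) (52, 0) (52, 3.8074)]  |A|=312.0969
8. ⊥bis P2·P7 via (25.415,17.945): [(31.1122, 15.5945) (22.0682, 6.6916) (20.0702, 2.9524) (20.7121, 0) (52, 0) (52, 3.8074)]  |A|=312.0969
9. ⊥bis P2·P8 via (37.735,17.82): [(31.1122, 15.5945) (22.0682, 6.6916) (20.0702, 2.9524) (20.7121, 0) (52, 0) (52, 3.8074)]  |A|=312.0969
10. canonical 6-gon: [(31.1122, 15.5945) (22.0682, 6.6916) (20.0702, 2.9524) (20.7121, 0) (52, 0) (52, 3.8074)]
11. shoelace: 312.0969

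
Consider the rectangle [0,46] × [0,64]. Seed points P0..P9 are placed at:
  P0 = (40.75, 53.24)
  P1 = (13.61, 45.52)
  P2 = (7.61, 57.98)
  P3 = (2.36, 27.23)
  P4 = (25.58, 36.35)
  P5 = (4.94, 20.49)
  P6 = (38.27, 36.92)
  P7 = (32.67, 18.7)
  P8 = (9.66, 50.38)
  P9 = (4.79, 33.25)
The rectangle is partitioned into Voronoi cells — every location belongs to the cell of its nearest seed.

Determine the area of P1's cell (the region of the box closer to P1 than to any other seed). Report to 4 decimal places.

1. box [0,46]×[0,64]: [(0, 0) (46, 0) (46, 64) (0, 64)]
2. ⊥bis P1·P0 via (27.18,49.38): [(0, 0) (41.2262, 0) (23.0213, 64) (0, 64)]  |A|=2055.9205
3. ⊥bis P1·P2 via (10.61,51.75): [(0, 46.6409) (0, 0) (41.2262, 0) (24.5908, 58.4823)]  |A|=1778.9707
4. ⊥bis P1·P3 via (7.985,36.375): [(0, 46.6409) (0, 41.2865) (35.7344, 19.3066) (24.5908, 58.4823)]  |A|=643.3275
5. ⊥bis P1·P4 via (19.595,40.935): [(0, 46.6409) (0, 41.2865) (13.502, 32.9815) (26.878, 50.4418) (24.5908, 58.4823)]  |A|=357.7782
6. ⊥bis P1·P5 via (9.275,33.005): [(0, 46.6409) (0, 41.2865) (13.502, 32.9815) (26.878, 50.4418) (24.5908, 58.4823)]  |A|=357.7782
7. ⊥bis P1·P6 via (25.94,41.22): [(0, 46.6409) (0, 41.2865) (13.502, 32.9815) (26.878, 50.4418) (24.5908, 58.4823)]  |A|=357.7782
8. ⊥bis P1·P7 via (23.14,32.11): [(0, 46.6409) (0, 41.2865) (13.502, 32.9815) (26.878, 50.4418) (24.5908, 58.4823)]  |A|=357.7782
9. ⊥bis P1·P8 via (11.635,47.95): [(1.956, 40.0834) (13.502, 32.9815) (26.878, 50.4418) (24.5914, 58.4804)]  |A|=260.306
10. ⊥bis P1·P9 via (9.2,39.385): [(4.8999, 42.476) (15.1378, 35.1168) (26.878, 50.4418) (24.5914, 58.4804)]  |A|=219.0908
11. canonical 4-gon: [(4.8999, 42.476) (15.1378, 35.1168) (26.878, 50.4418) (24.5914, 58.4804)]
12. shoelace: 219.0908

Area of P1's cell: 219.0908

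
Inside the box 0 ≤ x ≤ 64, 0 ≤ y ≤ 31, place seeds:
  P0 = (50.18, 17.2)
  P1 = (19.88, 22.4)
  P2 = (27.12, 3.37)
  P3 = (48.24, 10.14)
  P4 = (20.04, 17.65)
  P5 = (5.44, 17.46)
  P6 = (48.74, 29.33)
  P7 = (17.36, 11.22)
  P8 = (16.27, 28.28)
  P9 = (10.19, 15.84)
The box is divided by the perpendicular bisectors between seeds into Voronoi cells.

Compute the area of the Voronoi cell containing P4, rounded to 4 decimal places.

Area of P4's cell: 128.4963

1. box [0,64]×[0,31]: [(0, 0) (64, 0) (64, 31) (0, 31)]
2. ⊥bis P4·P0 via (35.11,17.425): [(0, 0) (34.8498, 0) (35.3127, 31) (0, 31)]  |A|=1087.519
3. ⊥bis P4·P1 via (19.96,20.025): [(0, 19.3527) (0, 0) (34.8498, 0) (35.1565, 20.5369)]  |A|=698.0391
4. ⊥bis P4·P2 via (23.58,10.51): [(0, 19.3527) (0, 0) (2.3819, 0) (35.092, 16.2176) (35.1565, 20.5369)]  |A|=434.7625
5. ⊥bis P4·P3 via (34.14,13.895): [(0, 19.3527) (0, 0) (2.3819, 0) (34.7078, 16.0272) (35.1118, 17.544) (35.1565, 20.5369)]  |A|=434.5096
6. ⊥bis P4·P5 via (12.74,17.555): [(12.711, 19.7808) (12.9006, 5.2152) (34.7078, 16.0272) (35.1118, 17.544) (35.1565, 20.5369)]  |A|=210.8555
7. ⊥bis P4·P6 via (34.39,23.49): [(12.711, 19.7808) (12.9006, 5.2152) (34.7078, 16.0272) (35.1118, 17.544) (35.1565, 20.5369)]  |A|=210.8555
8. ⊥bis P4·P7 via (18.7,14.435): [(12.711, 19.7808) (12.7483, 16.9156) (25.6522, 11.5374) (34.7078, 16.0272) (35.1118, 17.544) (35.1565, 20.5369)]  |A|=135.7745
9. ⊥bis P4·P8 via (18.155,22.965): [(12.711, 19.7808) (12.7483, 16.9156) (25.6522, 11.5374) (34.7078, 16.0272) (35.1118, 17.544) (35.1565, 20.5369)]  |A|=135.7745
10. ⊥bis P4·P9 via (15.115,16.745): [(14.5458, 19.8426) (15.2773, 15.8616) (25.6522, 11.5374) (34.7078, 16.0272) (35.1118, 17.544) (35.1565, 20.5369)]  |A|=128.4963
11. canonical 6-gon: [(14.5458, 19.8426) (15.2773, 15.8616) (25.6522, 11.5374) (34.7078, 16.0272) (35.1118, 17.544) (35.1565, 20.5369)]
12. shoelace: 128.4963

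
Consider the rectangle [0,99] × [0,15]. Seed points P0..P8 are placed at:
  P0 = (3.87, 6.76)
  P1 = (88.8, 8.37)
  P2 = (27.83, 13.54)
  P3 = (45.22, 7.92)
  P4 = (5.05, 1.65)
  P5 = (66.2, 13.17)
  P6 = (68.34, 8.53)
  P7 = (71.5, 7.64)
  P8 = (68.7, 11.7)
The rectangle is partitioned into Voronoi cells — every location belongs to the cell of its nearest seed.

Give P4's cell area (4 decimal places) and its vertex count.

1. box [0,99]×[0,15]: [(0, 0) (99, 0) (99, 15) (0, 15)]
2. ⊥bis P4·P0 via (4.46,4.205): [(0, 3.1751) (0, 0) (99, 0) (99, 15) (51.2078, 15)]  |A|=1182.2362
3. ⊥bis P4·P1 via (46.925,5.01): [(46.2159, 13.8473) (0, 3.1751) (0, 0) (47.327, 0)]  |A|=401.0447
4. ⊥bis P4·P2 via (16.44,7.595): [(16.7305, 7.0385) (0, 3.1751) (0, 0) (20.4042, 0)]  |A|=98.3679
5. ⊥bis P4·P3 via (25.135,4.785): [(16.7305, 7.0385) (0, 3.1751) (0, 0) (20.4042, 0)]  |A|=98.3679
6. ⊥bis P4·P5 via (35.625,7.41): [(16.7305, 7.0385) (0, 3.1751) (0, 0) (20.4042, 0)]  |A|=98.3679
7. ⊥bis P4·P6 via (36.695,5.09): [(16.7305, 7.0385) (0, 3.1751) (0, 0) (20.4042, 0)]  |A|=98.3679
8. ⊥bis P4·P7 via (38.275,4.645): [(16.7305, 7.0385) (0, 3.1751) (0, 0) (20.4042, 0)]  |A|=98.3679
9. ⊥bis P4·P8 via (36.875,6.675): [(16.7305, 7.0385) (0, 3.1751) (0, 0) (20.4042, 0)]  |A|=98.3679
10. canonical 4-gon: [(16.7305, 7.0385) (0, 3.1751) (0, 0) (20.4042, 0)]
11. shoelace: 98.3679

Area of P4's cell: 98.3679 (4 vertices)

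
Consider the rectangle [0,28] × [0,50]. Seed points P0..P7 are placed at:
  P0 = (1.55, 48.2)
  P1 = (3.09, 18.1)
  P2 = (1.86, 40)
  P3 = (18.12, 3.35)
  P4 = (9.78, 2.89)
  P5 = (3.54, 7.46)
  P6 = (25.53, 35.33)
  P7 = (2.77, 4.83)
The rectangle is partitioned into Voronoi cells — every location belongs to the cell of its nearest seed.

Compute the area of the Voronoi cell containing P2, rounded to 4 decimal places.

1. box [0,28]×[0,50]: [(0, 0) (28, 0) (28, 50) (0, 50)]
2. ⊥bis P2·P0 via (1.705,44.1): [(0, 44.0355) (0, 0) (28, 0) (28, 45.0941)]  |A|=1247.8147
3. ⊥bis P2·P1 via (2.475,29.05): [(0, 44.0355) (0, 28.911) (28, 30.4836) (28, 45.0941)]  |A|=416.2905
4. ⊥bis P2·P3 via (9.99,21.675): [(0, 44.0355) (0, 28.911) (28, 30.4836) (28, 45.0941)]  |A|=416.2905
5. ⊥bis P2·P4 via (5.82,21.445): [(0, 44.0355) (0, 28.911) (28, 30.4836) (28, 45.0941)]  |A|=416.2905
6. ⊥bis P2·P5 via (2.7,23.73): [(0, 44.0355) (0, 28.911) (28, 30.4836) (28, 45.0941)]  |A|=416.2905
7. ⊥bis P2·P6 via (13.695,37.665): [(15.0642, 44.605) (0, 44.0355) (0, 28.911) (12.102, 29.5907)]  |A|=203.7648
8. ⊥bis P2·P7 via (2.315,22.415): [(15.0642, 44.605) (0, 44.0355) (0, 28.911) (12.102, 29.5907)]  |A|=203.7648
9. canonical 4-gon: [(15.0642, 44.605) (0, 44.0355) (0, 28.911) (12.102, 29.5907)]
10. shoelace: 203.7648

Area of P2's cell: 203.7648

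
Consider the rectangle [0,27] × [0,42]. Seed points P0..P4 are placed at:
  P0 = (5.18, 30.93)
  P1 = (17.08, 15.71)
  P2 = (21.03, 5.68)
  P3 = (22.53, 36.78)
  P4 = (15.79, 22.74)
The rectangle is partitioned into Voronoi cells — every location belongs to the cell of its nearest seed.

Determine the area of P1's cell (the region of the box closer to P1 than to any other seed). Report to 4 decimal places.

Area of P1's cell: 272.7194

1. box [0,27]×[0,42]: [(0, 0) (27, 0) (27, 42) (0, 42)]
2. ⊥bis P1·P0 via (11.13,23.32): [(0, 14.6178) (0, 0) (27, 0) (27, 35.7282)]  |A|=679.6716
3. ⊥bis P1·P2 via (19.055,10.695): [(0, 14.6178) (0, 3.1908) (27, 13.8239) (27, 35.7282)]  |A|=449.9735
4. ⊥bis P1·P3 via (19.805,26.245): [(16.0976, 27.204) (0, 14.6178) (0, 3.1908) (27, 13.8239) (27, 24.3839)]  |A|=388.1333
5. ⊥bis P1·P4 via (16.435,19.225): [(2.6595, 16.6972) (0, 14.6178) (0, 3.1908) (27, 13.8239) (27, 21.1637)]  |A|=272.7194
6. canonical 5-gon: [(2.6595, 16.6972) (0, 14.6178) (0, 3.1908) (27, 13.8239) (27, 21.1637)]
7. shoelace: 272.7194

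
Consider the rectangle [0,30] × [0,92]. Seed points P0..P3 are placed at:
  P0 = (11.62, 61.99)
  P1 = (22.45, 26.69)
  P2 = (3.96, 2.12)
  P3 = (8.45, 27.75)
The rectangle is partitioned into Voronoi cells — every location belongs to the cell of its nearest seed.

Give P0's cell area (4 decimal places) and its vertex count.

1. box [0,30]×[0,92]: [(0, 0) (30, 0) (30, 92) (0, 92)]
2. ⊥bis P0·P1 via (17.035,44.34): [(0, 39.1137) (30, 48.3176) (30, 92) (0, 92)]  |A|=1448.5301
3. ⊥bis P0·P2 via (7.79,32.055): [(0, 39.1137) (30, 48.3176) (30, 92) (0, 92)]  |A|=1448.5301
4. ⊥bis P0·P3 via (10.035,44.87): [(0, 45.7991) (16.7394, 44.2493) (30, 48.3176) (30, 92) (0, 92)]  |A|=1392.5756
5. canonical 5-gon: [(0, 45.7991) (16.7394, 44.2493) (30, 48.3176) (30, 92) (0, 92)]
6. shoelace: 1392.5756

Area of P0's cell: 1392.5756 (5 vertices)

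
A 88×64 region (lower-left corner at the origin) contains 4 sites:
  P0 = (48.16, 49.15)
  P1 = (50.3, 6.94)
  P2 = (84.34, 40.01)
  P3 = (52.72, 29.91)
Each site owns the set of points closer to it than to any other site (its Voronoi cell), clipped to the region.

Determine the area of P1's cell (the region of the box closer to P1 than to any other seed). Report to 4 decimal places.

1. box [0,88]×[0,64]: [(0, 0) (88, 0) (88, 64) (0, 64)]
2. ⊥bis P1·P0 via (49.23,28.045): [(0, 25.5491) (0, 0) (88, 0) (88, 30.0106)]  |A|=2444.6263
3. ⊥bis P1·P2 via (67.32,23.475): [(62.2395, 28.7046) (0, 25.5491) (0, 0) (88, 0) (88, 2.1884)]  |A|=2086.2692
4. ⊥bis P1·P3 via (51.51,18.425): [(74.5882, 15.9936) (0, 23.8518) (0, 0) (88, 0) (88, 2.1884)]  |A|=1607.9262
5. canonical 5-gon: [(74.5882, 15.9936) (0, 23.8518) (0, 0) (88, 0) (88, 2.1884)]
6. shoelace: 1607.9262

Area of P1's cell: 1607.9262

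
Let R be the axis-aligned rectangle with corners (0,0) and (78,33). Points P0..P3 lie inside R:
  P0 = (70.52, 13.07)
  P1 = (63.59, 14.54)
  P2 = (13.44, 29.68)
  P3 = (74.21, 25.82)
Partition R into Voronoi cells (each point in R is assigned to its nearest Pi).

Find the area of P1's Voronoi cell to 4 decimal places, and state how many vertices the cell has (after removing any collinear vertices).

Area of P1's cell: 918.0817 (5 vertices)

1. box [0,78]×[0,33]: [(0, 0) (78, 0) (78, 33) (0, 33)]
2. ⊥bis P1·P0 via (67.055,13.805): [(0, 0) (64.1267, 0) (71.1267, 33) (0, 33)]  |A|=2231.68
3. ⊥bis P1·P2 via (38.515,22.11): [(31.8401, 0) (64.1267, 0) (71.1267, 33) (41.8026, 33)]  |A|=1016.5747
4. ⊥bis P1·P3 via (68.9,20.18): [(31.8401, 0) (64.1267, 0) (68.4893, 20.5667) (55.2833, 33) (41.8026, 33)]  |A|=918.0817
5. canonical 5-gon: [(31.8401, 0) (64.1267, 0) (68.4893, 20.5667) (55.2833, 33) (41.8026, 33)]
6. shoelace: 918.0817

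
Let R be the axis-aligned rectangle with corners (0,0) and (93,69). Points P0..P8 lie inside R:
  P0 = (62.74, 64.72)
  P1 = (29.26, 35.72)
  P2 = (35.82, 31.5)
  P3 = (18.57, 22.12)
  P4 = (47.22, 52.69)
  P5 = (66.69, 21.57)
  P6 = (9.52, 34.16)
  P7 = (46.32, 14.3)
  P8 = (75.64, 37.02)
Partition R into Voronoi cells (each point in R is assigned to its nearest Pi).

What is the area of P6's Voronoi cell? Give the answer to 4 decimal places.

Area of P6's cell: 809.1458

1. box [0,93]×[0,69]: [(0, 0) (93, 0) (93, 69) (0, 69)]
2. ⊥bis P6·P0 via (36.13,49.44): [(0, 0) (64.5194, 0) (24.8983, 69) (0, 69)]  |A|=3084.9107
3. ⊥bis P6·P1 via (19.39,34.94): [(0, 0) (22.1512, 0) (16.6983, 69) (0, 69)]  |A|=1340.3093
4. ⊥bis P6·P2 via (22.67,32.83): [(0, 0) (19.3496, 0) (20.9223, 15.5503) (16.6983, 69) (0, 69)]  |A|=1318.5259
5. ⊥bis P6·P3 via (14.045,28.14): [(0, 17.5829) (19.5976, 32.3136) (16.6983, 69) (0, 69)]  |A|=810.125
6. ⊥bis P6·P4 via (28.37,43.425): [(0, 17.5829) (19.5976, 32.3136) (16.8705, 66.8211) (15.7996, 69) (0, 69)]  |A|=809.1458
7. ⊥bis P6·P5 via (38.105,27.865): [(0, 17.5829) (19.5976, 32.3136) (16.8705, 66.8211) (15.7996, 69) (0, 69)]  |A|=809.1458
8. ⊥bis P6·P7 via (27.92,24.23): [(0, 17.5829) (19.5976, 32.3136) (16.8705, 66.8211) (15.7996, 69) (0, 69)]  |A|=809.1458
9. ⊥bis P6·P8 via (42.58,35.59): [(0, 17.5829) (19.5976, 32.3136) (16.8705, 66.8211) (15.7996, 69) (0, 69)]  |A|=809.1458
10. canonical 5-gon: [(0, 17.5829) (19.5976, 32.3136) (16.8705, 66.8211) (15.7996, 69) (0, 69)]
11. shoelace: 809.1458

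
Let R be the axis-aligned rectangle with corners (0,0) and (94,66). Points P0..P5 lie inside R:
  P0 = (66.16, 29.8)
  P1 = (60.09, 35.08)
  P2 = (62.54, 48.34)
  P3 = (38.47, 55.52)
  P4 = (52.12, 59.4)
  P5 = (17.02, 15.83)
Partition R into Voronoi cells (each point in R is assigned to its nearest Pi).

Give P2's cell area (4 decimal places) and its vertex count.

Area of P2's cell: 855.8693 (6 vertices)

1. box [0,94]×[0,66]: [(0, 0) (94, 0) (94, 66) (0, 66)]
2. ⊥bis P2·P0 via (64.35,39.07): [(0, 26.5054) (94, 44.8593) (94, 66) (0, 66)]  |A|=2849.8589
3. ⊥bis P2·P1 via (61.315,41.71): [(0, 53.0389) (69.8214, 40.1383) (94, 44.8593) (94, 66) (0, 66)]  |A|=1923.5559
4. ⊥bis P2·P3 via (50.505,51.93): [(48.1803, 44.1368) (69.8214, 40.1383) (94, 44.8593) (94, 66) (54.702, 66)]  |A|=1013.3423
5. ⊥bis P2·P4 via (57.33,53.87): [(48.6421, 45.6848) (48.1803, 44.1368) (69.8214, 40.1383) (94, 44.8593) (94, 66) (70.205, 66)]  |A|=855.8693
6. ⊥bis P2·P5 via (39.78,32.085): [(48.6421, 45.6848) (48.1803, 44.1368) (69.8214, 40.1383) (94, 44.8593) (94, 66) (70.205, 66)]  |A|=855.8693
7. canonical 6-gon: [(48.6421, 45.6848) (48.1803, 44.1368) (69.8214, 40.1383) (94, 44.8593) (94, 66) (70.205, 66)]
8. shoelace: 855.8693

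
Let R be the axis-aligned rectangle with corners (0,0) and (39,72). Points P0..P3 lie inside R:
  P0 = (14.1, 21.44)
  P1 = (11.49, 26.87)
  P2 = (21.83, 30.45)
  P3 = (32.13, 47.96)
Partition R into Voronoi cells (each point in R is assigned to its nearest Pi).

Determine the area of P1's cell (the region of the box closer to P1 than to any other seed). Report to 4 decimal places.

Area of P1's cell: 427.6633

1. box [0,39]×[0,72]: [(0, 0) (39, 0) (39, 72) (0, 72)]
2. ⊥bis P1·P0 via (12.795,24.155): [(0, 18.0049) (39, 36.7508) (39, 72) (0, 72)]  |A|=1740.264
3. ⊥bis P1·P2 via (16.66,28.66): [(0, 18.0049) (17.4458, 26.3905) (1.6545, 72) (0, 72)]  |A|=508.7229
4. ⊥bis P1·P3 via (21.81,37.415): [(0, 58.7596) (0, 18.0049) (17.4458, 26.3905) (9.4359, 49.525)]  |A|=427.6633
5. canonical 4-gon: [(0, 58.7596) (0, 18.0049) (17.4458, 26.3905) (9.4359, 49.525)]
6. shoelace: 427.6633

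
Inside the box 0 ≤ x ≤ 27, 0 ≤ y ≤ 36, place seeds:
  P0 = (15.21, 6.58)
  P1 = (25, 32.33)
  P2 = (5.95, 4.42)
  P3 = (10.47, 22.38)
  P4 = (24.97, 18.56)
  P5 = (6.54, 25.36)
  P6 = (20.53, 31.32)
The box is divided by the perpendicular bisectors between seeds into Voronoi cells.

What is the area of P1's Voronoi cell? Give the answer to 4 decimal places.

1. box [0,27]×[0,36]: [(0, 0) (27, 0) (27, 36) (0, 36)]
2. ⊥bis P1·P0 via (20.105,19.455): [(0, 27.0988) (27, 16.8336) (27, 36) (0, 36)]  |A|=378.9131
3. ⊥bis P1·P2 via (15.475,18.375): [(0, 28.9375) (6.0811, 24.7868) (27, 16.8336) (27, 36) (0, 36)]  |A|=373.3225
4. ⊥bis P1·P3 via (17.735,27.355): [(24.2149, 17.8925) (27, 16.8336) (27, 36) (11.815, 36)]  |A|=164.1723
5. ⊥bis P1·P4 via (24.985,25.445): [(19.0341, 25.458) (27, 25.4406) (27, 36) (11.815, 36)]  |A|=122.0981
6. ⊥bis P1·P5 via (15.77,28.845): [(14.609, 31.9199) (19.0341, 25.458) (27, 25.4406) (27, 36) (13.0685, 36)]  |A|=119.541
7. ⊥bis P1·P6 via (22.765,31.825): [(24.2062, 25.4467) (27, 25.4406) (27, 36) (21.8217, 36)]  |A|=42.0748
8. canonical 4-gon: [(24.2062, 25.4467) (27, 25.4406) (27, 36) (21.8217, 36)]
9. shoelace: 42.0748

Area of P1's cell: 42.0748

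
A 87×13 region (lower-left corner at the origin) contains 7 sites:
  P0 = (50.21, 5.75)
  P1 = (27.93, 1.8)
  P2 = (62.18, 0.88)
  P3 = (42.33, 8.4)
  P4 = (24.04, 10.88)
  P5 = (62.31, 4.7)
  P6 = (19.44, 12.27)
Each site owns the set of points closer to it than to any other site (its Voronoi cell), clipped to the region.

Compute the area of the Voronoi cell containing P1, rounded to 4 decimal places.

1. box [0,87]×[0,13]: [(0, 0) (87, 0) (87, 13) (0, 13)]
2. ⊥bis P1·P0 via (39.07,3.775): [(0, 0) (39.7393, 0) (37.4345, 13) (0, 13)]  |A|=501.6295
3. ⊥bis P1·P2 via (45.055,1.34): [(0, 0) (39.7393, 0) (37.4345, 13) (0, 13)]  |A|=501.6295
4. ⊥bis P1·P3 via (35.13,5.1): [(0, 0) (37.4675, 0) (31.5092, 13) (0, 13)]  |A|=448.3483
5. ⊥bis P1·P4 via (25.985,6.34): [(11.1862, 0) (37.4675, 0) (33.154, 9.4113)]  |A|=123.6704
6. ⊥bis P1·P5 via (45.12,3.25): [(11.1862, 0) (37.4675, 0) (33.154, 9.4113)]  |A|=123.6704
7. ⊥bis P1·P6 via (23.685,7.035): [(19.2916, 3.4725) (15.0093, 0) (37.4675, 0) (33.154, 9.4113)]  |A|=117.0326
8. canonical 4-gon: [(19.2916, 3.4725) (15.0093, 0) (37.4675, 0) (33.154, 9.4113)]
9. shoelace: 117.0326

Area of P1's cell: 117.0326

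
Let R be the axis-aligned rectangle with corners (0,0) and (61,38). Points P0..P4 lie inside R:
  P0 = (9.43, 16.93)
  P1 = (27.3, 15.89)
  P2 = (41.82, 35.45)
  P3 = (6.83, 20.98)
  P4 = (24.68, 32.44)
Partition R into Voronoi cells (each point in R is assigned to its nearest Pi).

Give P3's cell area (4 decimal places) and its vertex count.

Area of P3's cell: 263.5501 (4 vertices)

1. box [0,61]×[0,38]: [(0, 0) (61, 0) (61, 38) (0, 38)]
2. ⊥bis P3·P0 via (8.13,18.955): [(0, 13.7357) (37.7963, 38) (0, 38)]  |A|=458.549
3. ⊥bis P3·P1 via (17.065,18.435): [(0, 13.7357) (18.9161, 25.8794) (21.93, 38) (0, 38)]  |A|=362.3946
4. ⊥bis P3·P2 via (24.325,28.215): [(0, 13.7357) (18.9161, 25.8794) (21.3098, 35.506) (20.2784, 38) (0, 38)]  |A|=360.3352
5. ⊥bis P3·P4 via (15.755,26.71): [(0, 13.7357) (17.0552, 24.6848) (8.5066, 38) (0, 38)]  |A|=263.5501
6. canonical 4-gon: [(0, 13.7357) (17.0552, 24.6848) (8.5066, 38) (0, 38)]
7. shoelace: 263.5501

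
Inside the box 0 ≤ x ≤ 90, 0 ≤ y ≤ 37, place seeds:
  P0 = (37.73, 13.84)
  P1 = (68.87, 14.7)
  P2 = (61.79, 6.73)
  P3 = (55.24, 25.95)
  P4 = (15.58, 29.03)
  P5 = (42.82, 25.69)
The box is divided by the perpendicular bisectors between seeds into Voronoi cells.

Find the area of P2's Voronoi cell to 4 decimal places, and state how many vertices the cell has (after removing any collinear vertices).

Area of P2's cell: 302.2744 (4 vertices)

1. box [0,90]×[0,37]: [(0, 0) (90, 0) (90, 37) (0, 37)]
2. ⊥bis P2·P0 via (49.76,10.285): [(46.7207, 0) (90, 0) (90, 37) (57.6546, 37)]  |A|=1399.0579
3. ⊥bis P2·P1 via (65.33,10.715): [(53.0981, 21.581) (46.7207, 0) (77.3919, 0)]  |A|=330.9582
4. ⊥bis P2·P3 via (58.515,16.34): [(58.864, 16.4589) (50.7693, 13.7003) (46.7207, 0) (77.3919, 0)]  |A|=302.2744
5. ⊥bis P2·P4 via (38.685,17.88): [(58.864, 16.4589) (50.7693, 13.7003) (46.7207, 0) (77.3919, 0)]  |A|=302.2744
6. ⊥bis P2·P5 via (52.305,16.21): [(58.864, 16.4589) (50.7693, 13.7003) (46.7207, 0) (77.3919, 0)]  |A|=302.2744
7. canonical 4-gon: [(58.864, 16.4589) (50.7693, 13.7003) (46.7207, 0) (77.3919, 0)]
8. shoelace: 302.2744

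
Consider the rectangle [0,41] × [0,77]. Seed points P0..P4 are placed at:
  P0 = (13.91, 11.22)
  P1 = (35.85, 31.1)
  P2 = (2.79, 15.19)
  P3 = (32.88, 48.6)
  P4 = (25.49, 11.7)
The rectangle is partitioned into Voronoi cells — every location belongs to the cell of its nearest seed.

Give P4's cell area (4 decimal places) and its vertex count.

1. box [0,41]×[0,77]: [(0, 0) (41, 0) (41, 77) (0, 77)]
2. ⊥bis P4·P0 via (19.7,11.46): [(20.175, 0) (41, 0) (41, 77) (16.9833, 77)]  |A|=1726.4038
3. ⊥bis P4·P1 via (30.67,21.4): [(19.0303, 27.6158) (20.175, 0) (41, 0) (41, 15.8836)]  |A|=462.0278
4. ⊥bis P4·P2 via (14.14,13.445): [(19.0303, 27.6158) (20.175, 0) (41, 0) (41, 15.8836)]  |A|=462.0278
5. ⊥bis P4·P3 via (29.185,30.15): [(19.0303, 27.6158) (20.175, 0) (41, 0) (41, 15.8836)]  |A|=462.0278
6. canonical 4-gon: [(19.0303, 27.6158) (20.175, 0) (41, 0) (41, 15.8836)]
7. shoelace: 462.0278

Area of P4's cell: 462.0278 (4 vertices)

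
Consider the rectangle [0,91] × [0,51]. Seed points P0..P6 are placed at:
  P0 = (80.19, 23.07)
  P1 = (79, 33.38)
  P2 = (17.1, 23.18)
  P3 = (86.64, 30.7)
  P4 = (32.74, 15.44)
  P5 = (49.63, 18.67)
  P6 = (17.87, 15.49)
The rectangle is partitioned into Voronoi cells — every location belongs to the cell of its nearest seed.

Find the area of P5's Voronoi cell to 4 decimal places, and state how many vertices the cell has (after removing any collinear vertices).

1. box [0,91]×[0,51]: [(0, 0) (91, 0) (91, 51) (0, 51)]
2. ⊥bis P5·P0 via (64.91,20.87): [(0, 0) (67.9148, 0) (60.5719, 51) (0, 51)]  |A|=3276.4122
3. ⊥bis P5·P1 via (64.315,26.025): [(0, 0) (67.9148, 0) (64.1084, 26.4375) (51.8062, 51) (0, 51)]  |A|=3168.7589
4. ⊥bis P5·P2 via (33.365,20.925): [(30.4639, 0) (67.9148, 0) (64.1084, 26.4375) (51.8062, 51) (37.5346, 51)]  |A|=1434.7954
5. ⊥bis P5·P3 via (68.135,24.685): [(30.4639, 0) (67.9148, 0) (64.1084, 26.4375) (51.8062, 51) (37.5346, 51)]  |A|=1434.7954
6. ⊥bis P5·P4 via (41.185,17.055): [(36.3405, 42.3872) (44.4466, 0) (67.9148, 0) (64.1084, 26.4375) (51.8062, 51) (37.5346, 51)]  |A|=1138.4535
7. ⊥bis P5·P6 via (33.75,17.08): [(36.3405, 42.3872) (44.4466, 0) (67.9148, 0) (64.1084, 26.4375) (51.8062, 51) (37.5346, 51)]  |A|=1138.4535
8. canonical 6-gon: [(36.3405, 42.3872) (44.4466, 0) (67.9148, 0) (64.1084, 26.4375) (51.8062, 51) (37.5346, 51)]
9. shoelace: 1138.4535

Area of P5's cell: 1138.4535 (6 vertices)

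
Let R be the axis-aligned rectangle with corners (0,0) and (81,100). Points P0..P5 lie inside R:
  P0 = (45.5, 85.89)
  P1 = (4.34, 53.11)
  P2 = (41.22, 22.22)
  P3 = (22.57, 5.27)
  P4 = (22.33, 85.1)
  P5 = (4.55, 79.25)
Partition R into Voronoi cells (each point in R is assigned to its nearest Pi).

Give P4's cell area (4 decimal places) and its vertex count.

1. box [0,81]×[0,100]: [(0, 0) (81, 0) (81, 100) (0, 100)]
2. ⊥bis P4·P0 via (33.915,85.495): [(0, 0) (36.83, 0) (33.4204, 100) (0, 100)]  |A|=3512.5231
3. ⊥bis P4·P1 via (13.335,69.105): [(0, 76.6041) (34.8871, 56.9849) (33.4204, 100) (0, 100)]  |A|=1126.8987
4. ⊥bis P4·P2 via (31.775,53.66): [(0, 76.6041) (34.8871, 56.9849) (33.4204, 100) (0, 100)]  |A|=1126.8987
5. ⊥bis P4·P3 via (22.45,45.185): [(0, 76.6041) (34.8871, 56.9849) (33.4204, 100) (0, 100)]  |A|=1126.8987
6. ⊥bis P4·P5 via (13.44,82.175): [(18.7405, 66.0652) (34.8871, 56.9849) (33.4204, 100) (7.5752, 100)]  |A|=779.1421
7. canonical 4-gon: [(18.7405, 66.0652) (34.8871, 56.9849) (33.4204, 100) (7.5752, 100)]
8. shoelace: 779.1421

Area of P4's cell: 779.1421 (4 vertices)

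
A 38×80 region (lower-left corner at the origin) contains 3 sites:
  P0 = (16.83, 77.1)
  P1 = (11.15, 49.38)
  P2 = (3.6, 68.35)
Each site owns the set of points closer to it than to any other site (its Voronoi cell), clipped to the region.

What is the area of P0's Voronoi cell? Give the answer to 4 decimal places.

Area of P0's cell: 511.7506

1. box [0,38]×[0,80]: [(0, 0) (38, 0) (38, 80) (0, 80)]
2. ⊥bis P0·P1 via (13.99,63.24): [(0, 66.1066) (38, 58.3202) (38, 80) (0, 80)]  |A|=675.89
3. ⊥bis P0·P2 via (10.215,72.725): [(16.8798, 62.6479) (38, 58.3202) (38, 80) (5.4035, 80)]  |A|=511.7506
4. canonical 4-gon: [(16.8798, 62.6479) (38, 58.3202) (38, 80) (5.4035, 80)]
5. shoelace: 511.7506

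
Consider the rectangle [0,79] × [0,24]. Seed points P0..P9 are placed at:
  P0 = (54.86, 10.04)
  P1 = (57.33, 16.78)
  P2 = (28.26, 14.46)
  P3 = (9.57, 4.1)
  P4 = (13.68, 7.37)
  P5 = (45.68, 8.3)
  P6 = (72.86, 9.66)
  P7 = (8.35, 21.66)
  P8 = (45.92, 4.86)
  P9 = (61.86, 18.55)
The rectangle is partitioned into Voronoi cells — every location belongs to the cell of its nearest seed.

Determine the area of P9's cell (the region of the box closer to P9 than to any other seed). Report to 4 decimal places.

1. box [0,79]×[0,24]: [(0, 0) (79, 0) (79, 24) (0, 24)]
2. ⊥bis P9·P0 via (58.36,14.295): [(75.7386, 0) (79, 0) (79, 24) (46.5615, 24)]  |A|=428.3985
3. ⊥bis P9·P1 via (59.595,17.665): [(62.1203, 11.2019) (75.7386, 0) (79, 0) (79, 24) (57.1197, 24)]  |A|=360.8358
4. ⊥bis P9·P2 via (45.06,16.505): [(62.1203, 11.2019) (75.7386, 0) (79, 0) (79, 24) (57.1197, 24)]  |A|=360.8358
5. ⊥bis P9·P3 via (35.715,11.325): [(62.1203, 11.2019) (75.7386, 0) (79, 0) (79, 24) (57.1197, 24)]  |A|=360.8358
6. ⊥bis P9·P4 via (37.77,12.96): [(62.1203, 11.2019) (75.7386, 0) (79, 0) (79, 24) (57.1197, 24)]  |A|=360.8358
7. ⊥bis P9·P5 via (53.77,13.425): [(62.1203, 11.2019) (75.7386, 0) (79, 0) (79, 24) (57.1197, 24)]  |A|=360.8358
8. ⊥bis P9·P6 via (67.36,14.105): [(62.1203, 11.2019) (63.8584, 9.7723) (75.357, 24) (57.1197, 24)]  |A|=137.2845
9. ⊥bis P9·P7 via (35.105,20.105): [(62.1203, 11.2019) (63.8584, 9.7723) (75.357, 24) (57.1197, 24)]  |A|=137.2845
10. ⊥bis P9·P8 via (53.89,11.705): [(62.1203, 11.2019) (63.8584, 9.7723) (75.357, 24) (57.1197, 24)]  |A|=137.2845
11. canonical 4-gon: [(62.1203, 11.2019) (63.8584, 9.7723) (75.357, 24) (57.1197, 24)]
12. shoelace: 137.2845

Area of P9's cell: 137.2845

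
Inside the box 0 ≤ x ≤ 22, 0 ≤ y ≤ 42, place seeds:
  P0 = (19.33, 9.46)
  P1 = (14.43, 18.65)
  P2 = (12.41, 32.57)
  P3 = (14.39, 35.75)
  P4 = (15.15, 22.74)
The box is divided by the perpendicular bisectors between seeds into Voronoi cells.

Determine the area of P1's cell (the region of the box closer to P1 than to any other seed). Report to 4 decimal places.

1. box [0,22]×[0,42]: [(0, 0) (22, 0) (22, 42) (0, 42)]
2. ⊥bis P1·P0 via (16.88,14.055): [(0, 5.0548) (22, 16.7849) (22, 42) (0, 42)]  |A|=683.7632
3. ⊥bis P1·P2 via (13.42,25.61): [(0, 23.6626) (0, 5.0548) (22, 16.7849) (22, 26.8551)]  |A|=315.4573
4. ⊥bis P1·P3 via (14.41,27.2): [(0, 23.6626) (0, 5.0548) (22, 16.7849) (22, 26.8551)]  |A|=315.4573
5. ⊥bis P1·P4 via (14.79,20.695): [(0, 23.2986) (0, 5.0548) (22, 16.7849) (22, 19.4258)]  |A|=229.7314
6. canonical 4-gon: [(0, 23.2986) (0, 5.0548) (22, 16.7849) (22, 19.4258)]
7. shoelace: 229.7314

Area of P1's cell: 229.7314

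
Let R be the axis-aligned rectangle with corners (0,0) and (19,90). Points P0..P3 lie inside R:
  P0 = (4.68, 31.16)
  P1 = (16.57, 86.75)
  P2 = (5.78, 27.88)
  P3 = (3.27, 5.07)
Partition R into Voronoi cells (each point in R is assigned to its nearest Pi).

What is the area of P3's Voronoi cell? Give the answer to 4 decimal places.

Area of P3's cell: 302.6235

1. box [0,19]×[0,90]: [(0, 0) (19, 0) (19, 90) (0, 90)]
2. ⊥bis P3·P0 via (3.975,18.115): [(0, 18.3298) (0, 0) (19, 0) (19, 17.303)]  |A|=338.5118
3. ⊥bis P3·P1 via (9.92,45.91): [(0, 18.3298) (0, 0) (19, 0) (19, 17.303)]  |A|=338.5118
4. ⊥bis P3·P2 via (4.525,16.475): [(0, 16.9729) (0, 0) (19, 0) (19, 14.8822)]  |A|=302.6235
5. canonical 4-gon: [(0, 16.9729) (0, 0) (19, 0) (19, 14.8822)]
6. shoelace: 302.6235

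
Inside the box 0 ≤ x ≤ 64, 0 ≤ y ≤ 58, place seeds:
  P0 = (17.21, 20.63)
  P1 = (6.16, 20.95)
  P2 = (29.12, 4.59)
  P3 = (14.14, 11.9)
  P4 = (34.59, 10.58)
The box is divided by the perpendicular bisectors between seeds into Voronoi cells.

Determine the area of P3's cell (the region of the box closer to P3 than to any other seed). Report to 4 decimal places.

1. box [0,64]×[0,58]: [(0, 0) (64, 0) (64, 58) (0, 58)]
2. ⊥bis P3·P0 via (15.675,16.265): [(0, 21.7773) (0, 0) (61.9269, 0)]  |A|=674.3003
3. ⊥bis P3·P1 via (10.15,16.425): [(11.5955, 17.6996) (0, 7.4751) (0, 0) (61.9269, 0)]  |A|=591.3795
4. ⊥bis P3·P2 via (21.63,8.245): [(24.0982, 13.3029) (11.5955, 17.6996) (0, 7.4751) (0, 0) (17.6066, 0)]  |A|=296.5848
5. ⊥bis P3·P4 via (24.365,11.24): [(24.0982, 13.3029) (11.5955, 17.6996) (0, 7.4751) (0, 0) (17.6066, 0)]  |A|=296.5848
6. canonical 5-gon: [(24.0982, 13.3029) (11.5955, 17.6996) (0, 7.4751) (0, 0) (17.6066, 0)]
7. shoelace: 296.5848

Area of P3's cell: 296.5848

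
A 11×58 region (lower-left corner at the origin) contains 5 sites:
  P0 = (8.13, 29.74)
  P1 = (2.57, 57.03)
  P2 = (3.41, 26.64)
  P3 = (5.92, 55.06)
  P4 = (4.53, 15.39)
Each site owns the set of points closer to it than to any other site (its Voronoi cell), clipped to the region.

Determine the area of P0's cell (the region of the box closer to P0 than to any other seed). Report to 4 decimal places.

Area of P0's cell: 149.7887

1. box [0,11]×[0,58]: [(0, 0) (11, 0) (11, 58) (0, 58)]
2. ⊥bis P0·P1 via (5.35,43.385): [(0, 42.295) (0, 0) (11, 0) (11, 44.5361)]  |A|=477.5712
3. ⊥bis P0·P2 via (5.77,28.19): [(0, 42.295) (0, 36.9753) (11, 20.2269) (11, 44.5361)]  |A|=162.9591
4. ⊥bis P0·P3 via (7.025,42.4): [(0, 41.7868) (0, 36.9753) (11, 20.2269) (11, 42.7469)]  |A|=150.3238
5. ⊥bis P0·P4 via (6.33,22.565): [(0, 41.7868) (0, 36.9753) (10.0827, 21.6236) (11, 21.3934) (11, 42.7469)]  |A|=149.7887
6. canonical 5-gon: [(0, 41.7868) (0, 36.9753) (10.0827, 21.6236) (11, 21.3934) (11, 42.7469)]
7. shoelace: 149.7887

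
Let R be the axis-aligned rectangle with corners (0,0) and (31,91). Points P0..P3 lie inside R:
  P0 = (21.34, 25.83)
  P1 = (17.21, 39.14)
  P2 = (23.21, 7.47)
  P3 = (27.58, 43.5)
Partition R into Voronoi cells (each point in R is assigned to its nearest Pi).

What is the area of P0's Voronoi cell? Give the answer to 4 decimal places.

1. box [0,31]×[0,91]: [(0, 0) (31, 0) (31, 91) (0, 91)]
2. ⊥bis P0·P1 via (19.275,32.485): [(0, 26.5041) (0, 0) (31, 0) (31, 36.1232)]  |A|=970.723
3. ⊥bis P0·P2 via (22.275,16.65): [(0, 26.5041) (0, 14.3812) (31, 17.5387) (31, 36.1232)]  |A|=475.9644
4. ⊥bis P0·P3 via (24.46,34.665): [(25.3209, 34.361) (0, 26.5041) (0, 14.3812) (31, 17.5387) (31, 32.3555)]  |A|=465.2657
5. canonical 5-gon: [(25.3209, 34.361) (0, 26.5041) (0, 14.3812) (31, 17.5387) (31, 32.3555)]
6. shoelace: 465.2657

Area of P0's cell: 465.2657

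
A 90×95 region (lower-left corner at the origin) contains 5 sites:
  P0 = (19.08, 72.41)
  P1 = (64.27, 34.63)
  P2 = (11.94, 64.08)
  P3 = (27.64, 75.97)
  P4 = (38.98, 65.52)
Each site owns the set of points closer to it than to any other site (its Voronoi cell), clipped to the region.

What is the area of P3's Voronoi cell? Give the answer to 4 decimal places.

Area of P3's cell: 627.1083

1. box [0,90]×[0,95]: [(0, 0) (90, 0) (90, 95) (0, 95)]
2. ⊥bis P3·P0 via (23.36,74.19): [(54.2147, 0) (90, 0) (90, 95) (14.7054, 95)]  |A|=5276.2956
3. ⊥bis P3·P1 via (45.955,55.3): [(35.1849, 45.757) (90, 94.3268) (90, 95) (14.7054, 95)]  |A|=1872.3169
4. ⊥bis P3·P2 via (19.79,70.025): [(31.5505, 54.496) (36.9705, 47.3392) (90, 94.3268) (90, 95) (14.7054, 95)]  |A|=1861.6396
5. ⊥bis P3·P4 via (33.31,70.745): [(27.4413, 64.3765) (55.6614, 95) (14.7054, 95)]  |A|=627.1083
6. canonical 3-gon: [(27.4413, 64.3765) (55.6614, 95) (14.7054, 95)]
7. shoelace: 627.1083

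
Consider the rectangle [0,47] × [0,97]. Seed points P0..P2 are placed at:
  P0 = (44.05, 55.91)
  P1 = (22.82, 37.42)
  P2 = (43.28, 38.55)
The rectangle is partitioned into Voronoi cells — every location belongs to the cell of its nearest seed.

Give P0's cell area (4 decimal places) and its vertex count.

Area of P0's cell: 1713.7570 (5 vertices)

1. box [0,47]×[0,97]: [(0, 0) (47, 0) (47, 97) (0, 97)]
2. ⊥bis P0·P1 via (33.435,46.665): [(0, 85.0547) (47, 31.0898) (47, 97) (0, 97)]  |A|=1829.6043
3. ⊥bis P0·P2 via (43.665,47.23): [(0, 85.0547) (32.5121, 47.7247) (47, 47.0821) (47, 97) (0, 97)]  |A|=1713.757
4. canonical 5-gon: [(0, 85.0547) (32.5121, 47.7247) (47, 47.0821) (47, 97) (0, 97)]
5. shoelace: 1713.757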